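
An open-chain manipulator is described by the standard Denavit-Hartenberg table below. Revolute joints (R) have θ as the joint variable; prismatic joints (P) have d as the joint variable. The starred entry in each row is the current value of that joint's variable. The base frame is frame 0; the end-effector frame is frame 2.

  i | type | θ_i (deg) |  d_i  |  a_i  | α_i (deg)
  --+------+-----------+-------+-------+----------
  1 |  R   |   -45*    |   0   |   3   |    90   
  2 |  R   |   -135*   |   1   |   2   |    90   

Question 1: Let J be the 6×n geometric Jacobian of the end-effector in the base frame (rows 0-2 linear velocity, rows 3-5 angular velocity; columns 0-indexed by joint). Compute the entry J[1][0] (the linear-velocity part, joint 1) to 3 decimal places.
axis z_0 = ẑ; lever o_n−o_0 = (0.4142,-1.8284,-1.4142)
cross product → J_v[:, 0] = (1.8284,0.4142,-0.0000)
J_ω[:, 0] = z_0
entry J[1][0] = 0.4142

0.414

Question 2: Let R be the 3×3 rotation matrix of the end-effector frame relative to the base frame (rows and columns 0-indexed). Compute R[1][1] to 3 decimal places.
End-effector y-axis (col 1 of R) = (-0.7071,-0.7071,0.0000)
R[1][1] = -0.7071

-0.707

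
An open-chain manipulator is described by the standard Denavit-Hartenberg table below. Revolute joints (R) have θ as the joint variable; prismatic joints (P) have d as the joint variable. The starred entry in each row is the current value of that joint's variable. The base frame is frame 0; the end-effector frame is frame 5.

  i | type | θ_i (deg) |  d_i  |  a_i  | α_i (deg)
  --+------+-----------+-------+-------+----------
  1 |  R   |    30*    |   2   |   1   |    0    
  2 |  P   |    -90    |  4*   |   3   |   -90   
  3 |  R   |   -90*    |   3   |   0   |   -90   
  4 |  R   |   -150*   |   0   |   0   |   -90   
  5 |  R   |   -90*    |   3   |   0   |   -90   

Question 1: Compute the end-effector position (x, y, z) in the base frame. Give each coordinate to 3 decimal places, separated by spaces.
after link 1: o_1 = (0.8660, 0.5000, 2.0000)
after link 2: o_2 = (2.3660, -2.0981, 6.0000)
after link 3: o_3 = (4.9641, -0.5981, 6.0000)
after link 4: o_4 = (4.9641, -0.5981, 6.0000)
after link 5: o_5 = (7.2141, 0.7010, 7.5000)

7.214 0.701 7.500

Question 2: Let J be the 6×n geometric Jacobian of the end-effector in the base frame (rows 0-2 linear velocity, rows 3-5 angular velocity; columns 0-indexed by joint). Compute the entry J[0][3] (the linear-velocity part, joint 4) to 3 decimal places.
axis z_3 = (0.5000,-0.8660,-0.0000); lever o_n−o_3 = (2.2500,1.2990,1.5000)
cross product → J_v[:, 3] = (-1.2990,-0.7500,2.5981)
J_ω[:, 3] = z_3
entry J[0][3] = -1.2990

-1.299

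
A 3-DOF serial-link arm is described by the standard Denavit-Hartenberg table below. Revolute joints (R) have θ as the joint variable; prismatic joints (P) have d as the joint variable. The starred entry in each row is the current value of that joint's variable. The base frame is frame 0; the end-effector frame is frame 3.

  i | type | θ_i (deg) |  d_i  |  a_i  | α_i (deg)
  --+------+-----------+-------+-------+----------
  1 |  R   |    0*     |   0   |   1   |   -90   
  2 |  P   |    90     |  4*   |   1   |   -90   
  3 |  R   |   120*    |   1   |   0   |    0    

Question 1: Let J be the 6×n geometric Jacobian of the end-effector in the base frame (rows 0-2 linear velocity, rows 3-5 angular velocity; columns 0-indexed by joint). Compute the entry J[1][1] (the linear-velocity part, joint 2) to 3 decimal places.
1.000

prismatic axis z_1 = (0.0000,1.0000,0.0000)
J_v[:, 1] = z_1; J_ω[:, 1] = (0,0,0)
entry J[1][1] = 1.0000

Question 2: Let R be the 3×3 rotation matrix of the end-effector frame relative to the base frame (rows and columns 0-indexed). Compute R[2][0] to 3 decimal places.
End-effector x-axis (col 0 of R) = (-0.0000,-0.8660,0.5000)
R[2][0] = 0.5000

0.500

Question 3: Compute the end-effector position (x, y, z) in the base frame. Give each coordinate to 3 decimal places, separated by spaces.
0.000 4.000 -1.000

after link 1: o_1 = (1.0000, 0.0000, 0.0000)
after link 2: o_2 = (1.0000, 4.0000, -1.0000)
after link 3: o_3 = (0.0000, 4.0000, -1.0000)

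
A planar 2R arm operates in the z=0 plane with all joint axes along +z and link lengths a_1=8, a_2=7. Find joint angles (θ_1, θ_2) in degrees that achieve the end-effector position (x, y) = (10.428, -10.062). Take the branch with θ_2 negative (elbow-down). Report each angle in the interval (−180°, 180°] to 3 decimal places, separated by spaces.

-29.996 -30.008

cos θ_2 = (209.9870−8²−7²)/(2·8·7) = 0.8660; θ_2 = -30.0080° (elbow-down)
β = atan2(-10.0620,10.4280) = -43.9767°; ψ = atan2(-3.5008,14.0617) = -13.9803°
θ_1 = β − ψ = -29.9963°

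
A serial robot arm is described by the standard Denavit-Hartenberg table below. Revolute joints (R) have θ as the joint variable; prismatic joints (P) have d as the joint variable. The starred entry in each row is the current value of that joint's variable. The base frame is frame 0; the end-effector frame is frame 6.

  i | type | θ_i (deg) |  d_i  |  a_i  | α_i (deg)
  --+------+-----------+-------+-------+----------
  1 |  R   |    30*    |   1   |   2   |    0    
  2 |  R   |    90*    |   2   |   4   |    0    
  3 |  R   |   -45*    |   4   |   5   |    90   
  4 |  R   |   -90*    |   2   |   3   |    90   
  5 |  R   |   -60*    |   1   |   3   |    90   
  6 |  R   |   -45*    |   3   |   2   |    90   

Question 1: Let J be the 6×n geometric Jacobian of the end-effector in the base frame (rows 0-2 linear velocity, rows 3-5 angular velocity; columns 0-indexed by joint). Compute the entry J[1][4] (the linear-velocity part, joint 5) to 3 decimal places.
axis z_4 = (-0.2588,-0.9659,-0.0000); lever o_n−o_4 = (-5.0342,1.7777,0.3910)
cross product → J_v[:, 4] = (-0.3776,0.1012,-5.3228)
J_ω[:, 4] = z_4
entry J[1][4] = 0.1012

0.101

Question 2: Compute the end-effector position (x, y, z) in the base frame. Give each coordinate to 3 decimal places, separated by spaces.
-2.076 10.554 4.391

after link 1: o_1 = (1.7321, 1.0000, 1.0000)
after link 2: o_2 = (-0.2679, 4.4641, 3.0000)
after link 3: o_3 = (1.0261, 9.2937, 7.0000)
after link 4: o_4 = (2.9580, 8.7761, 4.0000)
after link 5: o_5 = (0.1896, 8.4826, 2.5000)
after link 6: o_6 = (-2.0762, 10.5538, 4.3910)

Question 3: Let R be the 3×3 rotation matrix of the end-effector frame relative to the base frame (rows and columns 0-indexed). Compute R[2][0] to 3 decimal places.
End-effector x-axis (col 0 of R) = (-0.4085,0.8415,-0.3536)
R[2][0] = -0.3536

-0.354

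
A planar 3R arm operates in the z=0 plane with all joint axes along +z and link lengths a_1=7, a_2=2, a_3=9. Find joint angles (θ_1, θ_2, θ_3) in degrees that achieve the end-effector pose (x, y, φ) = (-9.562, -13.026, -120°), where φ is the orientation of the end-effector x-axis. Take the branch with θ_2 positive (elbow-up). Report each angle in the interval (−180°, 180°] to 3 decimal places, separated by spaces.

-150.001 90.010 -60.008

wrist centre = target − a_3·(cos φ, sin φ) = (-5.0620, -5.2318)
cos θ_2 = (52.9953−7²−2²)/(2·7·2) = -0.0002; θ_2 = 90.0097° (elbow-up)
β = atan2(-5.2318,-5.0620) = -134.0551°; ψ = atan2(2.0000,6.9997) = 15.9461°
θ_1 = β − ψ = -150.0013°
θ_3 = φ − θ_1 − θ_2 = -60.0084° (wrapped to (-180°,180°])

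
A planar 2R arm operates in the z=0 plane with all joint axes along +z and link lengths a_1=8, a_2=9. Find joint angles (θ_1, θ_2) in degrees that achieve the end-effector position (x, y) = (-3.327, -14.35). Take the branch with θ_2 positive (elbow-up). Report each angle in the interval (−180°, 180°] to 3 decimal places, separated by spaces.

-135.000 60.004

cos θ_2 = (216.9914−8²−9²)/(2·8·9) = 0.4999; θ_2 = 60.0039° (elbow-up)
β = atan2(-14.3500,-3.3270) = -103.0532°; ψ = atan2(7.7945,12.4995) = 31.9472°
θ_1 = β − ψ = -135.0005°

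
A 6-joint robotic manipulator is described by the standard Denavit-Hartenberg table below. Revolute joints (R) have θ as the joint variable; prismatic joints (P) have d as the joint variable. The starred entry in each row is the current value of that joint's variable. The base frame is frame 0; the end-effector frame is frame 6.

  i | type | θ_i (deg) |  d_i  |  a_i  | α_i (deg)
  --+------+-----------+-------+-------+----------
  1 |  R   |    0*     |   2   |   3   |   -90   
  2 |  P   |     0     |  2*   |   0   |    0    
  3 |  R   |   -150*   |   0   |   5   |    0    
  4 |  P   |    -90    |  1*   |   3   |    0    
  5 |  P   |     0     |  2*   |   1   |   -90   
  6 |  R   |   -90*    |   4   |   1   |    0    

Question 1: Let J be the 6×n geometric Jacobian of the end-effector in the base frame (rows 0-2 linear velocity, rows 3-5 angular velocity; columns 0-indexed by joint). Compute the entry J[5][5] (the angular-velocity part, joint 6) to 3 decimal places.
0.500

axis z_5 = (-0.8660,0.0000,0.5000); lever o_n−o_5 = (-3.4641,1.0000,2.0000)
cross product → J_v[:, 5] = (-0.5000,0.0000,-0.8660)
J_ω[:, 5] = z_5
entry J[5][5] = 0.5000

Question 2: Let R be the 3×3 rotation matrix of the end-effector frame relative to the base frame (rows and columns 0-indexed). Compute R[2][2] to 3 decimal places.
End-effector z-axis (col 2 of R) = (-0.8660,0.0000,0.5000)
R[2][2] = 0.5000

0.500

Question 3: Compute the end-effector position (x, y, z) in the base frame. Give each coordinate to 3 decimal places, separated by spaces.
-6.794 6.000 3.036

after link 1: o_1 = (3.0000, 0.0000, 2.0000)
after link 2: o_2 = (3.0000, 2.0000, 2.0000)
after link 3: o_3 = (-1.3301, 2.0000, 4.5000)
after link 4: o_4 = (-2.8301, 3.0000, 1.9019)
after link 5: o_5 = (-3.3301, 5.0000, 1.0359)
after link 6: o_6 = (-6.7942, 6.0000, 3.0359)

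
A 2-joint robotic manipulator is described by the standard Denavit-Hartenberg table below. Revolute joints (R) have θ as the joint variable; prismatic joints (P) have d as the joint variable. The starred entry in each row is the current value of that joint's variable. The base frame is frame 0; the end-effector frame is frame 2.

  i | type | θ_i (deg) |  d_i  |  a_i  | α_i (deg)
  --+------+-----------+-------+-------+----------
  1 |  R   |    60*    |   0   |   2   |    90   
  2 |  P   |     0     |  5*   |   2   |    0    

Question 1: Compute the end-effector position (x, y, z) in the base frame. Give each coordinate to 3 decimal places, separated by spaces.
after link 1: o_1 = (1.0000, 1.7321, 0.0000)
after link 2: o_2 = (6.3301, 0.9641, 0.0000)

6.330 0.964 0.000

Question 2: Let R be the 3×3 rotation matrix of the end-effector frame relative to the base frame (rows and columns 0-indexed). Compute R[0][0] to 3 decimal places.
End-effector x-axis (col 0 of R) = (0.5000,0.8660,0.0000)
R[0][0] = 0.5000

0.500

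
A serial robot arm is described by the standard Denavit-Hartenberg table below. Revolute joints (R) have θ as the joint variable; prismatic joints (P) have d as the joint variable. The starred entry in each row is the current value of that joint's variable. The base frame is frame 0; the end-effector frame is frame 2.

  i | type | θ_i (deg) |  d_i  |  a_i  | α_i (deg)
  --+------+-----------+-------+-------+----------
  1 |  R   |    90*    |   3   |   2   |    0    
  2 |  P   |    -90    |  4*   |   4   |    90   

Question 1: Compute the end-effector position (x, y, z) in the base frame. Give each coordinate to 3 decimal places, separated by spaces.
4.000 2.000 7.000

after link 1: o_1 = (0.0000, 2.0000, 3.0000)
after link 2: o_2 = (4.0000, 2.0000, 7.0000)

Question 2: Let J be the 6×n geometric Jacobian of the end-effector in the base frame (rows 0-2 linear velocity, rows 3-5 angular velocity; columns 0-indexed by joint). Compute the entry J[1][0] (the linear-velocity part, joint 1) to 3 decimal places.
4.000

axis z_0 = ẑ; lever o_n−o_0 = (4.0000,2.0000,7.0000)
cross product → J_v[:, 0] = (-2.0000,4.0000,0.0000)
J_ω[:, 0] = z_0
entry J[1][0] = 4.0000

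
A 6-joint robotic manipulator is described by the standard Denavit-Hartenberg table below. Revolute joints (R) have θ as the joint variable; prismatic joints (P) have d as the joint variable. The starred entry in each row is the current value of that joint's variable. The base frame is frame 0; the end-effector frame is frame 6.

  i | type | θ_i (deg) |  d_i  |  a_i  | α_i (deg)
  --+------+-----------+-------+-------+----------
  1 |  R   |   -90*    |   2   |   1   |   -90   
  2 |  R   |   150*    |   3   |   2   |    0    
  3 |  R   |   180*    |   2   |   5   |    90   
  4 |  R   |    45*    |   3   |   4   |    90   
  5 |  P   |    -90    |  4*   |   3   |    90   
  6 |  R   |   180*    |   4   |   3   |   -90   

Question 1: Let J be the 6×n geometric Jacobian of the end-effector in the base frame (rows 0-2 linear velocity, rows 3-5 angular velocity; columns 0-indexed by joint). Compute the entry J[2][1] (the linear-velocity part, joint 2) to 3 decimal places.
axis z_1 = (1.0000,0.0000,0.0000); lever o_n−o_1 = (2.1716,-3.5476,5.5123)
cross product → J_v[:, 1] = (0.0000,-5.5123,-3.5476)
J_ω[:, 1] = z_1
entry J[2][1] = -3.5476

-3.548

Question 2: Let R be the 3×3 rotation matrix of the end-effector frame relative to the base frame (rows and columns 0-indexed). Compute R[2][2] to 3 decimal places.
-0.354

End-effector z-axis (col 2 of R) = (0.7071,0.6124,-0.3536)
R[2][2] = -0.3536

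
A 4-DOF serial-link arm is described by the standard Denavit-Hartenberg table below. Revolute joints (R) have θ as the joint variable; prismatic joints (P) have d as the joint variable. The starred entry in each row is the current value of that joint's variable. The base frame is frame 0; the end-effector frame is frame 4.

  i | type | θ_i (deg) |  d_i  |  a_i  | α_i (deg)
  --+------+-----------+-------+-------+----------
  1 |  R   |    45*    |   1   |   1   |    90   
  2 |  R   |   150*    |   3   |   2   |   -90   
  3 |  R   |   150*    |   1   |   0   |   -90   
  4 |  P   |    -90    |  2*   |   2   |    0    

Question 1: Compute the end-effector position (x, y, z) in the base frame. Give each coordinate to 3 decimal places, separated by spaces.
2.380 -4.312 -1.098

after link 1: o_1 = (0.7071, 0.7071, 1.0000)
after link 2: o_2 = (1.6037, -2.6390, 2.0000)
after link 3: o_3 = (1.2501, -2.9925, 1.1340)
after link 4: o_4 = (2.3801, -4.3120, -1.0981)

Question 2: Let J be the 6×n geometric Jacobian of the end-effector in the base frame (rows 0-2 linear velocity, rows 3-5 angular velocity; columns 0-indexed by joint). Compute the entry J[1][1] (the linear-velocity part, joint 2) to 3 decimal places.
1.484

axis z_1 = (0.7071,-0.7071,0.0000); lever o_n−o_1 = (1.6730,-5.0191,-2.0981)
cross product → J_v[:, 1] = (1.4836,1.4836,-2.3660)
J_ω[:, 1] = z_1
entry J[1][1] = 1.4836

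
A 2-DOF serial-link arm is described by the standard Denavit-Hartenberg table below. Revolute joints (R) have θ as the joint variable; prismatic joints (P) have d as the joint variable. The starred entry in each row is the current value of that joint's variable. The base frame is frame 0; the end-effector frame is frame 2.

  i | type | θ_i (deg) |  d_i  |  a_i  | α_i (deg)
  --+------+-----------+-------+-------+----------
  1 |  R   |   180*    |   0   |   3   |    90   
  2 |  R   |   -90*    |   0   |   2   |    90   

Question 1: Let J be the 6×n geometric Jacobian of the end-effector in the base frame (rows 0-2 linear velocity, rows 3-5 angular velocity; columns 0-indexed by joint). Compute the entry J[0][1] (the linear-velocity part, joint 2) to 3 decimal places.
-2.000

axis z_1 = (0.0000,1.0000,0.0000); lever o_n−o_1 = (0.0000,0.0000,-2.0000)
cross product → J_v[:, 1] = (-2.0000,0.0000,0.0000)
J_ω[:, 1] = z_1
entry J[0][1] = -2.0000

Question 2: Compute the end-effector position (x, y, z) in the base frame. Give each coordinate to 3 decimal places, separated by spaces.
-3.000 0.000 -2.000

after link 1: o_1 = (-3.0000, 0.0000, 0.0000)
after link 2: o_2 = (-3.0000, 0.0000, -2.0000)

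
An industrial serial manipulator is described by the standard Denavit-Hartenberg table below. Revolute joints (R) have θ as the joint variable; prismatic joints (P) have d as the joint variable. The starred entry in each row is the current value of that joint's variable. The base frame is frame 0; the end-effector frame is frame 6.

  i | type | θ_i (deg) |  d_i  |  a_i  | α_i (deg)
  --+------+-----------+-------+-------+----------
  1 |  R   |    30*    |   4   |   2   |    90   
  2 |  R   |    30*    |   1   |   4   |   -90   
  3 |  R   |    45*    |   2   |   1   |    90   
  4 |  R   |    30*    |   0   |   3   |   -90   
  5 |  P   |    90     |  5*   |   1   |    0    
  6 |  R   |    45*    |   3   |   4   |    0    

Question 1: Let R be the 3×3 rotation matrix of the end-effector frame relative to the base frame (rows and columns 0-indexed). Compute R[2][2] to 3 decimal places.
End-effector z-axis (col 2 of R) = (-0.4634,-0.6758,0.5732)
R[2][2] = 0.5732

0.573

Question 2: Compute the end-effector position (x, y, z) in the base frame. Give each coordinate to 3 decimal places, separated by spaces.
-2.559 -1.834 11.445

after link 1: o_1 = (1.7321, 1.0000, 4.0000)
after link 2: o_2 = (5.2321, 1.8660, 6.0000)
after link 3: o_3 = (4.5428, 2.2846, 8.0856)
after link 4: o_4 = (4.3526, 4.2961, 10.3032)
after link 5: o_5 = (1.1517, 1.2233, 12.8158)
after link 6: o_6 = (-2.5591, -1.8345, 11.4447)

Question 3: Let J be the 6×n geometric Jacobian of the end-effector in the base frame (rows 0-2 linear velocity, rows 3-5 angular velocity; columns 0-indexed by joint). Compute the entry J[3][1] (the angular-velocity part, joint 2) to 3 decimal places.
0.500

axis z_1 = (0.5000,-0.8660,0.0000); lever o_n−o_1 = (-4.2911,-2.8345,7.4447)
cross product → J_v[:, 1] = (-6.4473,-3.7223,-5.1334)
J_ω[:, 1] = z_1
entry J[3][1] = 0.5000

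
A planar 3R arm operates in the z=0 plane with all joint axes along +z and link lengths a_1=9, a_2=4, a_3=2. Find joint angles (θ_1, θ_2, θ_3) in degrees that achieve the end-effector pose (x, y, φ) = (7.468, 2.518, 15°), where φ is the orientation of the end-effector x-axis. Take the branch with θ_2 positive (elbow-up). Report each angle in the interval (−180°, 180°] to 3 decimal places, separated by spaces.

wrist centre = target − a_3·(cos φ, sin φ) = (5.5361, 2.0004)
cos θ_2 = (34.6504−9²−4²)/(2·9·4) = -0.8660; θ_2 = 149.9933° (elbow-up)
β = atan2(2.0004,5.5361) = 19.8662°; ψ = atan2(2.0004,5.5361) = 19.8666°
θ_1 = β − ψ = -0.0005°
θ_3 = φ − θ_1 − θ_2 = -134.9928° (wrapped to (-180°,180°])

-0.000 149.993 -134.993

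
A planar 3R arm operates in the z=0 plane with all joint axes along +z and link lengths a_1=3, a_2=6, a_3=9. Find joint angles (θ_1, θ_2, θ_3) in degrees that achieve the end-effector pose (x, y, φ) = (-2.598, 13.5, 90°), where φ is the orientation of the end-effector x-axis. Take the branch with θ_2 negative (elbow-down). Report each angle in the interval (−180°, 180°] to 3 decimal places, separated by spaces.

wrist centre = target − a_3·(cos φ, sin φ) = (-2.5980, 4.5000)
cos θ_2 = (26.9996−3²−6²)/(2·3·6) = -0.5000; θ_2 = -120.0007° (elbow-down)
β = atan2(4.5000,-2.5980) = 119.9993°; ψ = atan2(-5.1961,-0.0001) = -90.0007°
θ_1 = β − ψ = 210.0000°
θ_3 = φ − θ_1 − θ_2 = 0.0007° (wrapped to (-180°,180°])

-150.000 -120.001 0.001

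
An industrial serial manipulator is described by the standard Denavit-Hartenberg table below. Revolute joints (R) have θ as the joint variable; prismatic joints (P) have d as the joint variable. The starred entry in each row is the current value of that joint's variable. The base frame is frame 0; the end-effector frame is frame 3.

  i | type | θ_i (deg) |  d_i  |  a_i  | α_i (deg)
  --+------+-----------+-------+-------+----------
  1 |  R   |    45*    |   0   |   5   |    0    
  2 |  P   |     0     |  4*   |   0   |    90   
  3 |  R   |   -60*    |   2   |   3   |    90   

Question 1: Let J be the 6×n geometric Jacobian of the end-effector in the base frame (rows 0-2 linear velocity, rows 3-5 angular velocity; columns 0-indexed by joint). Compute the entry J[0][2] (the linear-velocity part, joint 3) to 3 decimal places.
1.837

axis z_2 = (0.7071,-0.7071,0.0000); lever o_n−o_2 = (2.4749,-0.3536,-2.5981)
cross product → J_v[:, 2] = (1.8371,1.8371,1.5000)
J_ω[:, 2] = z_2
entry J[0][2] = 1.8371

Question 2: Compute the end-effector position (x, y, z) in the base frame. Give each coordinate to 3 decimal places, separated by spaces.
after link 1: o_1 = (3.5355, 3.5355, 0.0000)
after link 2: o_2 = (3.5355, 3.5355, 4.0000)
after link 3: o_3 = (6.0104, 3.1820, 1.4019)

6.010 3.182 1.402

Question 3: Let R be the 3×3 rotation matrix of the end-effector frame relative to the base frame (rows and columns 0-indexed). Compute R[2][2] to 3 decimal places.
-0.500

End-effector z-axis (col 2 of R) = (-0.6124,-0.6124,-0.5000)
R[2][2] = -0.5000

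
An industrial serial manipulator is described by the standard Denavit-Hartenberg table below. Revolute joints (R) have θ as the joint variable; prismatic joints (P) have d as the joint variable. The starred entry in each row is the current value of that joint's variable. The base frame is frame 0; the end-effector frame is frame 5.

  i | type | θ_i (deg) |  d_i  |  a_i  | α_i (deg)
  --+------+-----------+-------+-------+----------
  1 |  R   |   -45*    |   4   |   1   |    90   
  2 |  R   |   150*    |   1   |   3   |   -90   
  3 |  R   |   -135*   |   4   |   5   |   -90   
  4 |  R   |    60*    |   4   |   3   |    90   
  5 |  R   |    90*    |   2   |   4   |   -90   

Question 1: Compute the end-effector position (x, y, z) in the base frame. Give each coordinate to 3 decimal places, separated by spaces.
-10.702 -6.944 3.338

after link 1: o_1 = (0.7071, -0.7071, 4.0000)
after link 2: o_2 = (-1.8371, 0.4229, 5.5000)
after link 3: o_3 = (-3.5863, -2.8279, 0.2681)
after link 4: o_4 = (-6.5002, -5.4140, 3.4020)
after link 5: o_5 = (-10.7019, -6.9444, 3.3378)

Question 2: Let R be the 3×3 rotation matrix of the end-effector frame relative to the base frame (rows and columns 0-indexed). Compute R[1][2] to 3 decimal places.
0.773

End-effector z-axis (col 2 of R) = (-0.2727,0.7727,-0.5732)
R[1][2] = 0.7727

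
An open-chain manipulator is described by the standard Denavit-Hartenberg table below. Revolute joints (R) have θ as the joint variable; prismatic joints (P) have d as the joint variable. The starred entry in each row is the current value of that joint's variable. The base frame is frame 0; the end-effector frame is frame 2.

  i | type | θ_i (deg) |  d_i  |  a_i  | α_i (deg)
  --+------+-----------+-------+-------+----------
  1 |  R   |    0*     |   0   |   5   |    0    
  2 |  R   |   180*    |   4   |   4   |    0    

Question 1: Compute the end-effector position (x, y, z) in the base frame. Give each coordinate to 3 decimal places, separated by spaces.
after link 1: o_1 = (5.0000, 0.0000, 0.0000)
after link 2: o_2 = (1.0000, 0.0000, 4.0000)

1.000 0.000 4.000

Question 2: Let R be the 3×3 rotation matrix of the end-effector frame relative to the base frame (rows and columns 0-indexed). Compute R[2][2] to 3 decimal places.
End-effector z-axis (col 2 of R) = (0.0000,0.0000,1.0000)
R[2][2] = 1.0000

1.000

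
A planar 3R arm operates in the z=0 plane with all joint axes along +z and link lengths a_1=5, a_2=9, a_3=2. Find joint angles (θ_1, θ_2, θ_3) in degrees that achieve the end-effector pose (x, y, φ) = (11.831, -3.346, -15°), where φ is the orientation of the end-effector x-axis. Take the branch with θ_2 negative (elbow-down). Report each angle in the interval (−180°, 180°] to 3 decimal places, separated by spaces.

wrist centre = target − a_3·(cos φ, sin φ) = (9.8991, -2.8284)
cos θ_2 = (105.9928−5²−9²)/(2·5·9) = -0.0001; θ_2 = -90.0046° (elbow-down)
β = atan2(-2.8284,9.8991) = -15.9456°; ψ = atan2(-9.0000,4.9993) = -60.9489°
θ_1 = β − ψ = 45.0033°
θ_3 = φ − θ_1 − θ_2 = 30.0013° (wrapped to (-180°,180°])

45.003 -90.005 30.001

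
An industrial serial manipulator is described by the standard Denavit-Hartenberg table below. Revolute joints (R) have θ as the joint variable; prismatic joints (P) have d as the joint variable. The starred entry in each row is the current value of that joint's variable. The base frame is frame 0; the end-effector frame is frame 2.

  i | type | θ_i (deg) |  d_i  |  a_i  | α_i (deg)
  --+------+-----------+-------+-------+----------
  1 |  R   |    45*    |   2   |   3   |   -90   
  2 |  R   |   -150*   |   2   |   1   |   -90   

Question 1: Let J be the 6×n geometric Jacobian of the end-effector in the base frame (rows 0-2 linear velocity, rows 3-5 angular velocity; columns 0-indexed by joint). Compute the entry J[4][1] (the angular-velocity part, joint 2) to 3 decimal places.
axis z_1 = (-0.7071,0.7071,0.0000); lever o_n−o_1 = (-2.0266,0.8018,0.5000)
cross product → J_v[:, 1] = (0.3536,0.3536,0.8660)
J_ω[:, 1] = z_1
entry J[4][1] = 0.7071

0.707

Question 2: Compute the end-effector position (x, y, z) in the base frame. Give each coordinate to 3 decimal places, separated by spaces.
after link 1: o_1 = (2.1213, 2.1213, 2.0000)
after link 2: o_2 = (0.0947, 2.9232, 2.5000)

0.095 2.923 2.500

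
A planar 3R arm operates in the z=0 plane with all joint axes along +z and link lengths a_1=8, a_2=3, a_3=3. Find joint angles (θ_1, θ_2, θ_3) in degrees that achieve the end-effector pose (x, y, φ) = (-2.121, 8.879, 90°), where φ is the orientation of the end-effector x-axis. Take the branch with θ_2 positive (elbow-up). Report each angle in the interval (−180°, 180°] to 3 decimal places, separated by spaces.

wrist centre = target − a_3·(cos φ, sin φ) = (-2.1210, 5.8790)
cos θ_2 = (39.0613−8²−3²)/(2·8·3) = -0.7071; θ_2 = 134.9959° (elbow-up)
β = atan2(5.8790,-2.1210) = 109.8382°; ψ = atan2(2.1215,5.8788) = 19.8428°
θ_1 = β − ψ = 89.9954°
θ_3 = φ − θ_1 − θ_2 = -134.9913° (wrapped to (-180°,180°])

89.995 134.996 -134.991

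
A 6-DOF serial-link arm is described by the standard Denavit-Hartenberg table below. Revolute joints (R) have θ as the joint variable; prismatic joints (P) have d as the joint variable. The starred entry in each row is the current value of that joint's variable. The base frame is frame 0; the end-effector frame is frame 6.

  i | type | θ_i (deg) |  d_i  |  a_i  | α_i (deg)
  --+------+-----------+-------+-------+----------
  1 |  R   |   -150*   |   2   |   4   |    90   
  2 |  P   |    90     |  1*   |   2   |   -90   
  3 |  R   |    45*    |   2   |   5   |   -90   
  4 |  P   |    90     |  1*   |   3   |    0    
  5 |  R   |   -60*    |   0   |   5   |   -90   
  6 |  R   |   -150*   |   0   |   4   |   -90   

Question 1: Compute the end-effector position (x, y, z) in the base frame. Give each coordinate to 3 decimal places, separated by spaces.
-2.196 -7.731 6.355

after link 1: o_1 = (-3.4641, -2.0000, 2.0000)
after link 2: o_2 = (-3.9641, -1.1340, 4.0000)
after link 3: o_3 = (-0.4643, -3.1958, 7.5355)
after link 4: o_4 = (-2.7088, -5.3082, 6.8284)
after link 5: o_5 = (-3.3429, -9.2099, 9.8903)
after link 6: o_6 = (-2.1965, -7.7315, 6.3548)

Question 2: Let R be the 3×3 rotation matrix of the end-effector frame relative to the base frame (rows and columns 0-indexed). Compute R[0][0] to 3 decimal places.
End-effector x-axis (col 0 of R) = (0.2866,0.3696,-0.8839)
R[0][0] = 0.2866

0.287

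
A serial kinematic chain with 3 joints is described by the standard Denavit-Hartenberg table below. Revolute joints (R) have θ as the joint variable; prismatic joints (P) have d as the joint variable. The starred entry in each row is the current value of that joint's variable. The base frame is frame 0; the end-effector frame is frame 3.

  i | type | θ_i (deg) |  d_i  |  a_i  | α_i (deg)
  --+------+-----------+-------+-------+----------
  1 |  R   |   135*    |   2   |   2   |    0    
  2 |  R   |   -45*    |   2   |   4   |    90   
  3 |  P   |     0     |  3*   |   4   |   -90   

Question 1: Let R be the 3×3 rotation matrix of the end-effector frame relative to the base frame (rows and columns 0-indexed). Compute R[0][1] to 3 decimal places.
End-effector y-axis (col 1 of R) = (-1.0000,0.0000,0.0000)
R[0][1] = -1.0000

-1.000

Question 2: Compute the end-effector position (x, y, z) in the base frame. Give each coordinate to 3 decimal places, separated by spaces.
1.586 9.414 4.000

after link 1: o_1 = (-1.4142, 1.4142, 2.0000)
after link 2: o_2 = (-1.4142, 5.4142, 4.0000)
after link 3: o_3 = (1.5858, 9.4142, 4.0000)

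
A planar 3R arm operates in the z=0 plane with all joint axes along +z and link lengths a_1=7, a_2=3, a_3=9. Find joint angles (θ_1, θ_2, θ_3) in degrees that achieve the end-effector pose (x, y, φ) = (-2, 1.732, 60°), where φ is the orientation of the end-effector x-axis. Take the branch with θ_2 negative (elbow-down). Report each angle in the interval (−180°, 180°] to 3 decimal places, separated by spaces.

wrist centre = target − a_3·(cos φ, sin φ) = (-6.5000, -6.0622)
cos θ_2 = (79.0006−7²−3²)/(2·7·3) = 0.5000; θ_2 = -59.9990° (elbow-down)
β = atan2(-6.0622,-6.5000) = -136.9958°; ψ = atan2(-2.5981,8.5000) = -16.9958°
θ_1 = β − ψ = -120.0000°
θ_3 = φ − θ_1 − θ_2 = -120.0010° (wrapped to (-180°,180°])

-120.000 -59.999 -120.001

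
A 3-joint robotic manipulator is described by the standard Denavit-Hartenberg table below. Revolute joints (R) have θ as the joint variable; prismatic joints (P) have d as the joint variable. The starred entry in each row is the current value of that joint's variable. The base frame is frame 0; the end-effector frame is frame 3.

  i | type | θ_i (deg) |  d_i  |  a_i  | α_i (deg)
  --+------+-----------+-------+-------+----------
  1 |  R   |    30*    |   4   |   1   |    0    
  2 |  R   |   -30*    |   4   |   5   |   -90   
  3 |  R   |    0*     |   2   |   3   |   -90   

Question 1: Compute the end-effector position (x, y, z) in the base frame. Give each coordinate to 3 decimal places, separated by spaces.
8.866 2.500 8.000

after link 1: o_1 = (0.8660, 0.5000, 4.0000)
after link 2: o_2 = (5.8660, 0.5000, 8.0000)
after link 3: o_3 = (8.8660, 2.5000, 8.0000)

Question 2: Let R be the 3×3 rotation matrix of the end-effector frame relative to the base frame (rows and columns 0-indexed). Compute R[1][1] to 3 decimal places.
End-effector y-axis (col 1 of R) = (0.0000,-1.0000,-0.0000)
R[1][1] = -1.0000

-1.000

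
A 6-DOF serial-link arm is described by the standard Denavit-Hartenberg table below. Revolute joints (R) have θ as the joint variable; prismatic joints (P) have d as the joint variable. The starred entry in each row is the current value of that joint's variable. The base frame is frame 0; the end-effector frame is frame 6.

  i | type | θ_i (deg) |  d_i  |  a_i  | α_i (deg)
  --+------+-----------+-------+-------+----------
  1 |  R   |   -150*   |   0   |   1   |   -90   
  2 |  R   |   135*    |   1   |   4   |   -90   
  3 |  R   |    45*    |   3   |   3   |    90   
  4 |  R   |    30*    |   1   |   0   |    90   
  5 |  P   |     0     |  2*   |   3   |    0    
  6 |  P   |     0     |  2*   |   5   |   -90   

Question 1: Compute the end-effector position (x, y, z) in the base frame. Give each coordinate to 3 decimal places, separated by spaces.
after link 1: o_1 = (-0.8660, -0.5000, 0.0000)
after link 2: o_2 = (2.0835, 0.0482, -2.8284)
after link 3: o_3 = (4.1590, 3.6960, -2.2071)
after link 4: o_4 = (4.9455, 3.3336, -2.7071)
after link 5: o_5 = (5.0893, 6.3544, -4.6702)
after link 6: o_6 = (5.9831, 11.2225, -6.7923)

5.983 11.222 -6.792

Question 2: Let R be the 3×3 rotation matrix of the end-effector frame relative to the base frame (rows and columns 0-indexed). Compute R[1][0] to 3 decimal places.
End-effector x-axis (col 0 of R) = (0.3750,0.9236,-0.0795)
R[1][0] = 0.9236

0.924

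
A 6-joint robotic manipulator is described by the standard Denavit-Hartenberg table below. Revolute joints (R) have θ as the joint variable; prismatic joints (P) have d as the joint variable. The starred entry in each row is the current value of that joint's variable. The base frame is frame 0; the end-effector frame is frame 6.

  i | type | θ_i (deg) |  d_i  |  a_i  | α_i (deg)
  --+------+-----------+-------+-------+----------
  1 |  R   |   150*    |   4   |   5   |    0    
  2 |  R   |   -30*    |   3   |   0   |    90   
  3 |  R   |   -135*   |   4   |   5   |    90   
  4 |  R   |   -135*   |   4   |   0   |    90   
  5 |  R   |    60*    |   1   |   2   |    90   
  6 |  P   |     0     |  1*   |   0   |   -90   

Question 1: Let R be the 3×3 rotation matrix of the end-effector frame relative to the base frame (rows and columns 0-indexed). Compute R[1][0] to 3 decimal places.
End-effector x-axis (col 0 of R) = (-0.1250,-0.4906,0.8624)
R[1][0] = -0.4906

-0.491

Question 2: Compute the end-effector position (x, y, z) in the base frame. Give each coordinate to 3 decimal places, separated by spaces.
after link 1: o_1 = (-4.3301, 2.5000, 4.0000)
after link 2: o_2 = (-4.3301, 2.5000, 7.0000)
after link 3: o_3 = (0.9017, 1.4381, 3.4645)
after link 4: o_4 = (2.3160, -1.0114, 6.2929)
after link 5: o_5 = (2.4283, -1.2060, 8.5176)
after link 6: o_6 = (1.5047, -0.8310, 8.5971)

1.505 -0.831 8.597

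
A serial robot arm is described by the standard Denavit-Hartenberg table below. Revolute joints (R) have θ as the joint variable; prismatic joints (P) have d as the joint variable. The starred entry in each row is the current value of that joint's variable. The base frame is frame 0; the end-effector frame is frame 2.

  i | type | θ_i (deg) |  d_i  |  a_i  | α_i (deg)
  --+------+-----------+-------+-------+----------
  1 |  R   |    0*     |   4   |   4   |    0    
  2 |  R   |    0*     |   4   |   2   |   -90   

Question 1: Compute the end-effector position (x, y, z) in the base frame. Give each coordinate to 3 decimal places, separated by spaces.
after link 1: o_1 = (4.0000, 0.0000, 4.0000)
after link 2: o_2 = (6.0000, 0.0000, 8.0000)

6.000 0.000 8.000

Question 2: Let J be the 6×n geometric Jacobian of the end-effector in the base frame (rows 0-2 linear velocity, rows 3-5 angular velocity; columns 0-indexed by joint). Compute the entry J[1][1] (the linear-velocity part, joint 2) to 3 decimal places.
2.000

axis z_1 = (0.0000,0.0000,1.0000); lever o_n−o_1 = (2.0000,0.0000,4.0000)
cross product → J_v[:, 1] = (0.0000,2.0000,0.0000)
J_ω[:, 1] = z_1
entry J[1][1] = 2.0000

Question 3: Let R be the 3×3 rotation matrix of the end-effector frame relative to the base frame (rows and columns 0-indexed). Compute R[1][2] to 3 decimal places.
End-effector z-axis (col 2 of R) = (0.0000,1.0000,0.0000)
R[1][2] = 1.0000

1.000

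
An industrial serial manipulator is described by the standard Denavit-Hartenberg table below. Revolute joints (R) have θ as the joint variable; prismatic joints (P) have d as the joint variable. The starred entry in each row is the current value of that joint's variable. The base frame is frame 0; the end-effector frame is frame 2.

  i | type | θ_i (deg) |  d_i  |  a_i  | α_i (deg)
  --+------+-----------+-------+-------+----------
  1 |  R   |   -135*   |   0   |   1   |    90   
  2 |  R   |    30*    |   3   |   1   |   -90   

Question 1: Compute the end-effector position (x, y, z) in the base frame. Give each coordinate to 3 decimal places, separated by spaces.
after link 1: o_1 = (-0.7071, -0.7071, 0.0000)
after link 2: o_2 = (-3.4408, 0.8018, 0.5000)

-3.441 0.802 0.500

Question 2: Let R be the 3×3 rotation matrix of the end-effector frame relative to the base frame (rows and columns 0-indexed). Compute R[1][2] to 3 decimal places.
0.354

End-effector z-axis (col 2 of R) = (0.3536,0.3536,0.8660)
R[1][2] = 0.3536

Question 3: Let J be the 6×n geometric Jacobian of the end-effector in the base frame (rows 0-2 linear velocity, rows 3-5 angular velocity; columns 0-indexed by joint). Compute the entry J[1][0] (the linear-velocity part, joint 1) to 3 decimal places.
-3.441

axis z_0 = ẑ; lever o_n−o_0 = (-3.4408,0.8018,0.5000)
cross product → J_v[:, 0] = (-0.8018,-3.4408,0.0000)
J_ω[:, 0] = z_0
entry J[1][0] = -3.4408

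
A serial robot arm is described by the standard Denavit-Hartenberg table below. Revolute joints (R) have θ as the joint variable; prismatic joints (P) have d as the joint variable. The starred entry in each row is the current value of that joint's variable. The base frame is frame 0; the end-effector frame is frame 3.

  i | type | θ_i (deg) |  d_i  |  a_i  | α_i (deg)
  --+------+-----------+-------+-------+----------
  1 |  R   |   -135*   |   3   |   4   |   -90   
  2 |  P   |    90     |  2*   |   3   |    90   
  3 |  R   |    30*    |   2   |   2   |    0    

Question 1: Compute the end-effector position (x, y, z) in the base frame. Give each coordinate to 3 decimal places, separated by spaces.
after link 1: o_1 = (-2.8284, -2.8284, 3.0000)
after link 2: o_2 = (-1.4142, -4.2426, 0.0000)
after link 3: o_3 = (-2.1213, -6.3640, -1.7321)

-2.121 -6.364 -1.732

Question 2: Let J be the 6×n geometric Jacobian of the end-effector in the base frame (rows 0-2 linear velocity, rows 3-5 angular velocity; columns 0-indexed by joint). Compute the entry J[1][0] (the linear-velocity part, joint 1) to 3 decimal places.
axis z_0 = ẑ; lever o_n−o_0 = (-2.1213,-6.3640,-1.7321)
cross product → J_v[:, 0] = (6.3640,-2.1213,0.0000)
J_ω[:, 0] = z_0
entry J[1][0] = -2.1213

-2.121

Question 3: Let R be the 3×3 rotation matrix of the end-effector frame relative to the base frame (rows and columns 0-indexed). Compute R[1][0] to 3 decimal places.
-0.354

End-effector x-axis (col 0 of R) = (0.3536,-0.3536,-0.8660)
R[1][0] = -0.3536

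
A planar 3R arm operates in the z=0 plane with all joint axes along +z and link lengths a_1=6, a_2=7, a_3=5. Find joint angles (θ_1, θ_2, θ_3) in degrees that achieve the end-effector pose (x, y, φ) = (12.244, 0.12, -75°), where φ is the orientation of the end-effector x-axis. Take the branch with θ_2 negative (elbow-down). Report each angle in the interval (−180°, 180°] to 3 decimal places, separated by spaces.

wrist centre = target − a_3·(cos φ, sin φ) = (10.9499, 4.9496)
cos θ_2 = (144.3992−6²−7²)/(2·6·7) = 0.7071; θ_2 = -44.9978° (elbow-down)
β = atan2(4.9496,10.9499) = 24.3242°; ψ = atan2(-4.9496,10.9499) = -24.3238°
θ_1 = β − ψ = 48.6479°
θ_3 = φ − θ_1 − θ_2 = -78.6501° (wrapped to (-180°,180°])

48.648 -44.998 -78.650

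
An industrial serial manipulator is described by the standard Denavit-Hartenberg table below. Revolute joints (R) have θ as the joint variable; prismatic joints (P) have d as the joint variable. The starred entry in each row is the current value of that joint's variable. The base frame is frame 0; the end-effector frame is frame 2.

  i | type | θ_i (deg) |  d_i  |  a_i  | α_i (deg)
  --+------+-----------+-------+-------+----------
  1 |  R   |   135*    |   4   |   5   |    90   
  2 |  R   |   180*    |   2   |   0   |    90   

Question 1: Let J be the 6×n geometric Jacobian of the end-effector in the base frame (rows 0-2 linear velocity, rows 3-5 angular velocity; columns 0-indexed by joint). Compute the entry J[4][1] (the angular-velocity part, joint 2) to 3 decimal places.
0.707

axis z_1 = (0.7071,0.7071,0.0000); lever o_n−o_1 = (1.4142,1.4142,0.0000)
cross product → J_v[:, 1] = (-0.0000,0.0000,-0.0000)
J_ω[:, 1] = z_1
entry J[4][1] = 0.7071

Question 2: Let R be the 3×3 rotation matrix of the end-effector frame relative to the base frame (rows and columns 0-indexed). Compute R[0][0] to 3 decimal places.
0.707

End-effector x-axis (col 0 of R) = (0.7071,-0.7071,0.0000)
R[0][0] = 0.7071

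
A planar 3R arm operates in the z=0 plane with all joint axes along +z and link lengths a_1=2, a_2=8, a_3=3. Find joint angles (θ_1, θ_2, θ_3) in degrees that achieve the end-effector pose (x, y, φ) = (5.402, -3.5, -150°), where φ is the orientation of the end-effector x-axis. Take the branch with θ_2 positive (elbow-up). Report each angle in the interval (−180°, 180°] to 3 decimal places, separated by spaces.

-89.998 89.998 -150.000

wrist centre = target − a_3·(cos φ, sin φ) = (8.0001, -2.0000)
cos θ_2 = (68.0012−2²−8²)/(2·2·8) = 0.0000; θ_2 = 89.9978° (elbow-up)
β = atan2(-2.0000,8.0001) = -14.0361°; ψ = atan2(8.0000,2.0003) = 75.9617°
θ_1 = β − ψ = -89.9978°
θ_3 = φ − θ_1 − θ_2 = -150.0000° (wrapped to (-180°,180°])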